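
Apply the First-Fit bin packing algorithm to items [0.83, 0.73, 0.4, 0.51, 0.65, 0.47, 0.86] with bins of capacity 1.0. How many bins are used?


Place items sequentially using First-Fit:
  Item 0.83 -> new Bin 1
  Item 0.73 -> new Bin 2
  Item 0.4 -> new Bin 3
  Item 0.51 -> Bin 3 (now 0.91)
  Item 0.65 -> new Bin 4
  Item 0.47 -> new Bin 5
  Item 0.86 -> new Bin 6
Total bins used = 6

6


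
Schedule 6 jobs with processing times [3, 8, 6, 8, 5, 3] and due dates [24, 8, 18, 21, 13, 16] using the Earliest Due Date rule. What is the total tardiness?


Sort by due date (EDD order): [(8, 8), (5, 13), (3, 16), (6, 18), (8, 21), (3, 24)]
Compute completion times and tardiness:
  Job 1: p=8, d=8, C=8, tardiness=max(0,8-8)=0
  Job 2: p=5, d=13, C=13, tardiness=max(0,13-13)=0
  Job 3: p=3, d=16, C=16, tardiness=max(0,16-16)=0
  Job 4: p=6, d=18, C=22, tardiness=max(0,22-18)=4
  Job 5: p=8, d=21, C=30, tardiness=max(0,30-21)=9
  Job 6: p=3, d=24, C=33, tardiness=max(0,33-24)=9
Total tardiness = 22

22


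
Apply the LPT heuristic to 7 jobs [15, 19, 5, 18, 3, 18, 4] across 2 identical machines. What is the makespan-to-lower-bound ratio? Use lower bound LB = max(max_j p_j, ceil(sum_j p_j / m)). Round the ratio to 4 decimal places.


LPT order: [19, 18, 18, 15, 5, 4, 3]
Machine loads after assignment: [42, 40]
LPT makespan = 42
Lower bound = max(max_job, ceil(total/2)) = max(19, 41) = 41
Ratio = 42 / 41 = 1.0244

1.0244


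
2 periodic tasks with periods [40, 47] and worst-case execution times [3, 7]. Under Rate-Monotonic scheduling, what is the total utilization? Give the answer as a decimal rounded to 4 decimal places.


Compute individual utilizations (exact fractions):
  Task 1: C/T = 3/40 (approx. 0.075)
  Task 2: C/T = 7/47 (approx. 0.1489)
Total utilization U = 3/40 + 7/47 = 421/1880
Rounded to 4 decimal places: U = 0.2239
RM (Liu & Layland) bound for 2 tasks = 0.828427; compare with U = 421/1880 (approx. 0.223936)
U <= bound, so schedulable by RM sufficient condition.

0.2239


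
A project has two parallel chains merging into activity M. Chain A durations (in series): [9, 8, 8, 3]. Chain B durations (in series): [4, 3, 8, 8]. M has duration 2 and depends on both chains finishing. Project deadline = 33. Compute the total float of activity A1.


Forward pass: ES(A1) = sum of predecessors on chain A = 0
EF = ES + duration = 0 + 9 = 9
Backward pass: LF(M) = deadline = 33; LS(M) = 33 - 2 = 31
LF(A1) = LS(M) - sum(successors on chain A) = 31 - 19 = 12
LS = LF - duration = 12 - 9 = 3
Total float = LS - ES = 3 - 0 = 3

3


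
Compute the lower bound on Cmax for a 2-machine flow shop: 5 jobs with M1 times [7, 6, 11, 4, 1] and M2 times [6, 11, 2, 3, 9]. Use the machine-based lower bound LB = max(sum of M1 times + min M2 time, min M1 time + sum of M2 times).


LB1 = sum(M1 times) + min(M2 times) = 29 + 2 = 31
LB2 = min(M1 times) + sum(M2 times) = 1 + 31 = 32
Lower bound = max(LB1, LB2) = max(31, 32) = 32

32


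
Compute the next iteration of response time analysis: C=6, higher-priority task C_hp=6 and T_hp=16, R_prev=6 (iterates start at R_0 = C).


R_next = C + ceil(R_prev / T_hp) * C_hp
ceil(6 / 16) = ceil(0.375) = 1
Interference = 1 * 6 = 6
R_next = 6 + 6 = 12

12


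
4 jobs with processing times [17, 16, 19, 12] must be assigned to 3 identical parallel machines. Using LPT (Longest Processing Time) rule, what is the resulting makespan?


Sort jobs in decreasing order (LPT): [19, 17, 16, 12]
Assign each job to the least loaded machine:
  Machine 1: jobs [19], load = 19
  Machine 2: jobs [17], load = 17
  Machine 3: jobs [16, 12], load = 28
Makespan = max load = 28

28


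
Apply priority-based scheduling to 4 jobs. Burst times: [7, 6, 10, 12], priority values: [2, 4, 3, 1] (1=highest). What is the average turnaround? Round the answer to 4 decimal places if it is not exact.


Sort by priority (ascending = highest first):
Order: [(1, 12), (2, 7), (3, 10), (4, 6)]
Completion times:
  Priority 1, burst=12, C=12
  Priority 2, burst=7, C=19
  Priority 3, burst=10, C=29
  Priority 4, burst=6, C=35
Average turnaround = 95/4 = 23.75

23.75


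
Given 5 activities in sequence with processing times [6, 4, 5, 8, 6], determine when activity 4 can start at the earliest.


Activity 4 starts after activities 1 through 3 complete.
Predecessor durations: [6, 4, 5]
ES = 6 + 4 + 5 = 15

15


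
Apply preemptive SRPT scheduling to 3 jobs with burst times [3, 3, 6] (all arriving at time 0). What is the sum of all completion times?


Since all jobs arrive at t=0, SRPT equals SPT ordering.
SPT order: [3, 3, 6]
Completion times:
  Job 1: p=3, C=3
  Job 2: p=3, C=6
  Job 3: p=6, C=12
Total completion time = 3 + 6 + 12 = 21

21


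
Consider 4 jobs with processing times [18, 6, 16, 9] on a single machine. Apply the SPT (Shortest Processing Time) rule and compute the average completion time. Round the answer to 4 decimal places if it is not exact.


Sort jobs by processing time (SPT order): [6, 9, 16, 18]
Compute completion times sequentially:
  Job 1: processing = 6, completes at 6
  Job 2: processing = 9, completes at 15
  Job 3: processing = 16, completes at 31
  Job 4: processing = 18, completes at 49
Sum of completion times = 101
Average completion time = 101/4 = 25.25

25.25


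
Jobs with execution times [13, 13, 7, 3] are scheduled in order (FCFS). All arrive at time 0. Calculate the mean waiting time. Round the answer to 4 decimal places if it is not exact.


FCFS order (as given): [13, 13, 7, 3]
Waiting times:
  Job 1: wait = 0
  Job 2: wait = 13
  Job 3: wait = 26
  Job 4: wait = 33
Sum of waiting times = 72
Average waiting time = 72/4 = 18.0

18.0


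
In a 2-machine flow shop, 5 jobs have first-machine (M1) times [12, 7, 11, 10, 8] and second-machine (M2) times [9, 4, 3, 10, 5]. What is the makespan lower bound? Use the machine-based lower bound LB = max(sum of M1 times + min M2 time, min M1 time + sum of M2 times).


LB1 = sum(M1 times) + min(M2 times) = 48 + 3 = 51
LB2 = min(M1 times) + sum(M2 times) = 7 + 31 = 38
Lower bound = max(LB1, LB2) = max(51, 38) = 51

51


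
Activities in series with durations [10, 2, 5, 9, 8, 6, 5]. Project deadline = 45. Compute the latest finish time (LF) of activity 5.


LF(activity 5) = deadline - sum of successor durations
Successors: activities 6 through 7 with durations [6, 5]
Sum of successor durations = 11
LF = 45 - 11 = 34

34


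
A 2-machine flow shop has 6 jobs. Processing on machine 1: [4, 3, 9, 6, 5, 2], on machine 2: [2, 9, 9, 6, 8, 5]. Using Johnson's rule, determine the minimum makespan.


Apply Johnson's rule:
  Group 1 (a <= b): [(6, 2, 5), (2, 3, 9), (5, 5, 8), (4, 6, 6), (3, 9, 9)]
  Group 2 (a > b): [(1, 4, 2)]
Optimal job order: [6, 2, 5, 4, 3, 1]
Schedule:
  Job 6: M1 done at 2, M2 done at 7
  Job 2: M1 done at 5, M2 done at 16
  Job 5: M1 done at 10, M2 done at 24
  Job 4: M1 done at 16, M2 done at 30
  Job 3: M1 done at 25, M2 done at 39
  Job 1: M1 done at 29, M2 done at 41
Makespan = 41

41


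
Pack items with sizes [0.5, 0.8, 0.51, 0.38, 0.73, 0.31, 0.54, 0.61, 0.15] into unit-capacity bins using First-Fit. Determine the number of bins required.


Place items sequentially using First-Fit:
  Item 0.5 -> new Bin 1
  Item 0.8 -> new Bin 2
  Item 0.51 -> new Bin 3
  Item 0.38 -> Bin 1 (now 0.88)
  Item 0.73 -> new Bin 4
  Item 0.31 -> Bin 3 (now 0.82)
  Item 0.54 -> new Bin 5
  Item 0.61 -> new Bin 6
  Item 0.15 -> Bin 2 (now 0.95)
Total bins used = 6

6


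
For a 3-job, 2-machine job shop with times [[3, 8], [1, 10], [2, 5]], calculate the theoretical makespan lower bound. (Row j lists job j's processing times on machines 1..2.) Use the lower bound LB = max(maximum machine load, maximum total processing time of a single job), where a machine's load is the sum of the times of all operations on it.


Machine loads:
  Machine 1: 3 + 1 + 2 = 6
  Machine 2: 8 + 10 + 5 = 23
Max machine load = 23
Job totals:
  Job 1: 11
  Job 2: 11
  Job 3: 7
Max job total = 11
Lower bound = max(23, 11) = 23

23


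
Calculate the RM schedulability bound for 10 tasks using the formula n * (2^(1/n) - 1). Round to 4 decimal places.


Compute 2^(1/10) = 1.0717734625
Subtract 1: 1.0717734625 - 1 = 0.0717734625
Multiply by n: 10 * 0.0717734625 = 0.7177346250
Round to 4 dp: 0.7177

0.7177


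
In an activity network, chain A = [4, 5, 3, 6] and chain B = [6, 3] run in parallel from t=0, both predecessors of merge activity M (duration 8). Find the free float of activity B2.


ES(B2) = sum of predecessors on chain B = 6
EF(B2) = ES + duration = 6 + 3 = 9
Successor of B2 is M. ES(M) = max(sum(A), sum(B)) = max(18, 9) = 18
Free float = ES(successor) - EF(current) = 18 - 9 = 9

9


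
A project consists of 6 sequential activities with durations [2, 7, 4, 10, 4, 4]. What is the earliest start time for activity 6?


Activity 6 starts after activities 1 through 5 complete.
Predecessor durations: [2, 7, 4, 10, 4]
ES = 2 + 7 + 4 + 10 + 4 = 27

27


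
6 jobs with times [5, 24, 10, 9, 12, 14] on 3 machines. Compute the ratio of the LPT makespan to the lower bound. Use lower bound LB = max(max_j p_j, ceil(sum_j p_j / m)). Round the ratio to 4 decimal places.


LPT order: [24, 14, 12, 10, 9, 5]
Machine loads after assignment: [24, 23, 27]
LPT makespan = 27
Lower bound = max(max_job, ceil(total/3)) = max(24, 25) = 25
Ratio = 27 / 25 = 1.08

1.08


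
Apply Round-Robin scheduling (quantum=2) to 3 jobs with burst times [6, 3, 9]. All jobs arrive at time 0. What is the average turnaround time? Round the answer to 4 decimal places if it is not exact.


Time quantum = 2
Execution trace:
  J1 runs 2 units, time = 2
  J2 runs 2 units, time = 4
  J3 runs 2 units, time = 6
  J1 runs 2 units, time = 8
  J2 runs 1 units, time = 9
  J3 runs 2 units, time = 11
  J1 runs 2 units, time = 13
  J3 runs 2 units, time = 15
  J3 runs 2 units, time = 17
  J3 runs 1 units, time = 18
Finish times: [13, 9, 18]
Average turnaround = 40/3 = 13.3333

13.3333


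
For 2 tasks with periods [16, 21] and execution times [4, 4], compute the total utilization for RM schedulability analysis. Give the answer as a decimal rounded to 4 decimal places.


Compute individual utilizations (exact fractions):
  Task 1: C/T = 4/16 = 1/4 (approx. 0.25)
  Task 2: C/T = 4/21 (approx. 0.1905)
Total utilization U = 1/4 + 4/21 = 37/84
Rounded to 4 decimal places: U = 0.4405
RM (Liu & Layland) bound for 2 tasks = 0.828427; compare with U = 37/84 (approx. 0.440476)
U <= bound, so schedulable by RM sufficient condition.

0.4405


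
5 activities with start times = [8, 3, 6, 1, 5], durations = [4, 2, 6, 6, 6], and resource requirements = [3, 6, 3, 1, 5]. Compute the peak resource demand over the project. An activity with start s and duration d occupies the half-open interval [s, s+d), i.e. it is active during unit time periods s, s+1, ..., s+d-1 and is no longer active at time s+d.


Each activity i is active on [start_i, start_i + duration_i).
Compute total resource usage per time slot:
  t=0: active resources = [], total = 0
  t=1: active resources = [1], total = 1
  t=2: active resources = [1], total = 1
  t=3: active resources = [6, 1], total = 7
  t=4: active resources = [6, 1], total = 7
  t=5: active resources = [1, 5], total = 6
  t=6: active resources = [3, 1, 5], total = 9
  t=7: active resources = [3, 5], total = 8
  t=8: active resources = [3, 3, 5], total = 11
  t=9: active resources = [3, 3, 5], total = 11
  t=10: active resources = [3, 3, 5], total = 11
  t=11: active resources = [3, 3], total = 6
Peak resource demand = 11

11


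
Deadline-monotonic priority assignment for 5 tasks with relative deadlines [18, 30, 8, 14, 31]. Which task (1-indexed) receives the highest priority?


Sort tasks by relative deadline (ascending):
  Task 3: deadline = 8
  Task 4: deadline = 14
  Task 1: deadline = 18
  Task 2: deadline = 30
  Task 5: deadline = 31
Priority order (highest first): [3, 4, 1, 2, 5]
Highest priority task = 3

3


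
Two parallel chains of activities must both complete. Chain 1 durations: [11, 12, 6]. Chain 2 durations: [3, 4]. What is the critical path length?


Path A total = 11 + 12 + 6 = 29
Path B total = 3 + 4 = 7
Critical path = longest path = max(29, 7) = 29

29


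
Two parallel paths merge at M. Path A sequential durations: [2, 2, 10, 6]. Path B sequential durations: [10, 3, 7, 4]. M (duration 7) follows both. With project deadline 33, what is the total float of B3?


Forward pass: ES(B3) = sum of predecessors on chain B = 13
EF = ES + duration = 13 + 7 = 20
Backward pass: LF(M) = deadline = 33; LS(M) = 33 - 7 = 26
LF(B3) = LS(M) - sum(successors on chain B) = 26 - 4 = 22
LS = LF - duration = 22 - 7 = 15
Total float = LS - ES = 15 - 13 = 2

2


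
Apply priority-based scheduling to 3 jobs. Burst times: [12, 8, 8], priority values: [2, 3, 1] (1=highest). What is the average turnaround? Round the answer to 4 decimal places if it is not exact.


Sort by priority (ascending = highest first):
Order: [(1, 8), (2, 12), (3, 8)]
Completion times:
  Priority 1, burst=8, C=8
  Priority 2, burst=12, C=20
  Priority 3, burst=8, C=28
Average turnaround = 56/3 = 18.6667

18.6667


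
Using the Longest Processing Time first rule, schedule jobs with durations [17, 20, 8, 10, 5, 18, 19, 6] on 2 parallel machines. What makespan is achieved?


Sort jobs in decreasing order (LPT): [20, 19, 18, 17, 10, 8, 6, 5]
Assign each job to the least loaded machine:
  Machine 1: jobs [20, 17, 10, 5], load = 52
  Machine 2: jobs [19, 18, 8, 6], load = 51
Makespan = max load = 52

52


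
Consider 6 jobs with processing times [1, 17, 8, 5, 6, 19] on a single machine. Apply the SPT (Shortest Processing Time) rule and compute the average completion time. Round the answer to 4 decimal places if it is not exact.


Sort jobs by processing time (SPT order): [1, 5, 6, 8, 17, 19]
Compute completion times sequentially:
  Job 1: processing = 1, completes at 1
  Job 2: processing = 5, completes at 6
  Job 3: processing = 6, completes at 12
  Job 4: processing = 8, completes at 20
  Job 5: processing = 17, completes at 37
  Job 6: processing = 19, completes at 56
Sum of completion times = 132
Average completion time = 132/6 = 22.0

22.0


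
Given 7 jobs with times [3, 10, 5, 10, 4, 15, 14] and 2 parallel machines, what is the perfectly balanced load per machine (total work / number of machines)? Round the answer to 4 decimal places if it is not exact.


Total processing time = 3 + 10 + 5 + 10 + 4 + 15 + 14 = 61
Number of machines = 2
Ideal balanced load = 61 / 2 = 30.5

30.5


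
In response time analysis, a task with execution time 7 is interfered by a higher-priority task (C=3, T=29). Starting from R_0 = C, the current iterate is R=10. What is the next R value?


R_next = C + ceil(R_prev / T_hp) * C_hp
ceil(10 / 29) = ceil(0.3448) = 1
Interference = 1 * 3 = 3
R_next = 7 + 3 = 10
R_next = R_prev, so the iteration has converged (response time = 10).

10


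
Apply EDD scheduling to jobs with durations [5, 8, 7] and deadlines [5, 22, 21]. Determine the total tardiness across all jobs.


Sort by due date (EDD order): [(5, 5), (7, 21), (8, 22)]
Compute completion times and tardiness:
  Job 1: p=5, d=5, C=5, tardiness=max(0,5-5)=0
  Job 2: p=7, d=21, C=12, tardiness=max(0,12-21)=0
  Job 3: p=8, d=22, C=20, tardiness=max(0,20-22)=0
Total tardiness = 0

0


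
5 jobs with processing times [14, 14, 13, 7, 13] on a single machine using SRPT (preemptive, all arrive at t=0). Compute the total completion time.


Since all jobs arrive at t=0, SRPT equals SPT ordering.
SPT order: [7, 13, 13, 14, 14]
Completion times:
  Job 1: p=7, C=7
  Job 2: p=13, C=20
  Job 3: p=13, C=33
  Job 4: p=14, C=47
  Job 5: p=14, C=61
Total completion time = 7 + 20 + 33 + 47 + 61 = 168

168


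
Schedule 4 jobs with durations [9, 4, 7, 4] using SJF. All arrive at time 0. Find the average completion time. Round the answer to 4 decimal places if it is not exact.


SJF order (ascending): [4, 4, 7, 9]
Completion times:
  Job 1: burst=4, C=4
  Job 2: burst=4, C=8
  Job 3: burst=7, C=15
  Job 4: burst=9, C=24
Average completion = 51/4 = 12.75

12.75


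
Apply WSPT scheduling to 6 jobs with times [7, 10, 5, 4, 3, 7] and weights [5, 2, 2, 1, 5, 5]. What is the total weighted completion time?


Compute p/w ratios and sort ascending (WSPT): [(3, 5), (7, 5), (7, 5), (5, 2), (4, 1), (10, 2)]
Compute weighted completion times:
  Job (p=3,w=5): C=3, w*C=5*3=15
  Job (p=7,w=5): C=10, w*C=5*10=50
  Job (p=7,w=5): C=17, w*C=5*17=85
  Job (p=5,w=2): C=22, w*C=2*22=44
  Job (p=4,w=1): C=26, w*C=1*26=26
  Job (p=10,w=2): C=36, w*C=2*36=72
Total weighted completion time = 292

292


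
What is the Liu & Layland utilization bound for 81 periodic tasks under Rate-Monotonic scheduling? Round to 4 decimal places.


Compute 2^(1/81) = 1.0085940916
Subtract 1: 1.0085940916 - 1 = 0.0085940916
Multiply by n: 81 * 0.0085940916 = 0.6961214196
Round to 4 dp: 0.6961

0.6961


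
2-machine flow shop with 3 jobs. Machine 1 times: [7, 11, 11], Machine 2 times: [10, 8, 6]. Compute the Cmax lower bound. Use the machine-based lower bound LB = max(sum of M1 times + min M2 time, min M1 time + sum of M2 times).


LB1 = sum(M1 times) + min(M2 times) = 29 + 6 = 35
LB2 = min(M1 times) + sum(M2 times) = 7 + 24 = 31
Lower bound = max(LB1, LB2) = max(35, 31) = 35

35


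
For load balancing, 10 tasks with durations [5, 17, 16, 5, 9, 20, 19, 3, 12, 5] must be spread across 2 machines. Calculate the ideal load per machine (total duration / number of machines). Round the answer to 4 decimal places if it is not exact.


Total processing time = 5 + 17 + 16 + 5 + 9 + 20 + 19 + 3 + 12 + 5 = 111
Number of machines = 2
Ideal balanced load = 111 / 2 = 55.5

55.5


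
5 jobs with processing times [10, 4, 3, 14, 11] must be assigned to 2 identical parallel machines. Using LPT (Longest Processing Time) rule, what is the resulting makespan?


Sort jobs in decreasing order (LPT): [14, 11, 10, 4, 3]
Assign each job to the least loaded machine:
  Machine 1: jobs [14, 4, 3], load = 21
  Machine 2: jobs [11, 10], load = 21
Makespan = max load = 21

21


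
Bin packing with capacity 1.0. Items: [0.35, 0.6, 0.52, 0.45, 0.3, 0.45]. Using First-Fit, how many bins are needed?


Place items sequentially using First-Fit:
  Item 0.35 -> new Bin 1
  Item 0.6 -> Bin 1 (now 0.95)
  Item 0.52 -> new Bin 2
  Item 0.45 -> Bin 2 (now 0.97)
  Item 0.3 -> new Bin 3
  Item 0.45 -> Bin 3 (now 0.75)
Total bins used = 3

3


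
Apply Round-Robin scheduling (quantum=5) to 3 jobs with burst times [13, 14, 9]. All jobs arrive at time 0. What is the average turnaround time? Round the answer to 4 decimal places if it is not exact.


Time quantum = 5
Execution trace:
  J1 runs 5 units, time = 5
  J2 runs 5 units, time = 10
  J3 runs 5 units, time = 15
  J1 runs 5 units, time = 20
  J2 runs 5 units, time = 25
  J3 runs 4 units, time = 29
  J1 runs 3 units, time = 32
  J2 runs 4 units, time = 36
Finish times: [32, 36, 29]
Average turnaround = 97/3 = 32.3333

32.3333


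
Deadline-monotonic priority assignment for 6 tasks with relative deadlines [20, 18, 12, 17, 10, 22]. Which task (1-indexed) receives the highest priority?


Sort tasks by relative deadline (ascending):
  Task 5: deadline = 10
  Task 3: deadline = 12
  Task 4: deadline = 17
  Task 2: deadline = 18
  Task 1: deadline = 20
  Task 6: deadline = 22
Priority order (highest first): [5, 3, 4, 2, 1, 6]
Highest priority task = 5

5


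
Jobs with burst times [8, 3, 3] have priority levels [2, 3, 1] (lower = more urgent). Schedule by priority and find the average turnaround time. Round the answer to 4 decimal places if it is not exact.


Sort by priority (ascending = highest first):
Order: [(1, 3), (2, 8), (3, 3)]
Completion times:
  Priority 1, burst=3, C=3
  Priority 2, burst=8, C=11
  Priority 3, burst=3, C=14
Average turnaround = 28/3 = 9.3333

9.3333


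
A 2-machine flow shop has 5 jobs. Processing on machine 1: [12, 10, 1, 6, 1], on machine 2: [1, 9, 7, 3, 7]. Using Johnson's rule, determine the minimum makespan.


Apply Johnson's rule:
  Group 1 (a <= b): [(3, 1, 7), (5, 1, 7)]
  Group 2 (a > b): [(2, 10, 9), (4, 6, 3), (1, 12, 1)]
Optimal job order: [3, 5, 2, 4, 1]
Schedule:
  Job 3: M1 done at 1, M2 done at 8
  Job 5: M1 done at 2, M2 done at 15
  Job 2: M1 done at 12, M2 done at 24
  Job 4: M1 done at 18, M2 done at 27
  Job 1: M1 done at 30, M2 done at 31
Makespan = 31

31


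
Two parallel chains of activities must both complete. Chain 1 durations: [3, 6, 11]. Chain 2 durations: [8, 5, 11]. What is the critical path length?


Path A total = 3 + 6 + 11 = 20
Path B total = 8 + 5 + 11 = 24
Critical path = longest path = max(20, 24) = 24

24


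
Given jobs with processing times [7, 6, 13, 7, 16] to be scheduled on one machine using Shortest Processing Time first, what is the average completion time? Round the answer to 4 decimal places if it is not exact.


Sort jobs by processing time (SPT order): [6, 7, 7, 13, 16]
Compute completion times sequentially:
  Job 1: processing = 6, completes at 6
  Job 2: processing = 7, completes at 13
  Job 3: processing = 7, completes at 20
  Job 4: processing = 13, completes at 33
  Job 5: processing = 16, completes at 49
Sum of completion times = 121
Average completion time = 121/5 = 24.2

24.2


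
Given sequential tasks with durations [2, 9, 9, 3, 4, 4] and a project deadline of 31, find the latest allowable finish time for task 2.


LF(activity 2) = deadline - sum of successor durations
Successors: activities 3 through 6 with durations [9, 3, 4, 4]
Sum of successor durations = 20
LF = 31 - 20 = 11

11


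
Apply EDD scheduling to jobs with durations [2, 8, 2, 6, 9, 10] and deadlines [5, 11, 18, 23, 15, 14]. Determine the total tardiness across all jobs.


Sort by due date (EDD order): [(2, 5), (8, 11), (10, 14), (9, 15), (2, 18), (6, 23)]
Compute completion times and tardiness:
  Job 1: p=2, d=5, C=2, tardiness=max(0,2-5)=0
  Job 2: p=8, d=11, C=10, tardiness=max(0,10-11)=0
  Job 3: p=10, d=14, C=20, tardiness=max(0,20-14)=6
  Job 4: p=9, d=15, C=29, tardiness=max(0,29-15)=14
  Job 5: p=2, d=18, C=31, tardiness=max(0,31-18)=13
  Job 6: p=6, d=23, C=37, tardiness=max(0,37-23)=14
Total tardiness = 47

47


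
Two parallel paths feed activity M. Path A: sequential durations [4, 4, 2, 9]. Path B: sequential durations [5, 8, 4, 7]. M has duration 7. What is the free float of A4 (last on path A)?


ES(A4) = sum of predecessors on chain A = 10
EF(A4) = ES + duration = 10 + 9 = 19
Successor of A4 is M. ES(M) = max(sum(A), sum(B)) = max(19, 24) = 24
Free float = ES(successor) - EF(current) = 24 - 19 = 5

5


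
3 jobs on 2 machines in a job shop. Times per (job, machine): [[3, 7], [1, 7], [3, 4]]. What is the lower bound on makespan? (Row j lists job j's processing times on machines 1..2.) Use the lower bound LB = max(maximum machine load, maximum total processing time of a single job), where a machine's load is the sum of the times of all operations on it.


Machine loads:
  Machine 1: 3 + 1 + 3 = 7
  Machine 2: 7 + 7 + 4 = 18
Max machine load = 18
Job totals:
  Job 1: 10
  Job 2: 8
  Job 3: 7
Max job total = 10
Lower bound = max(18, 10) = 18

18


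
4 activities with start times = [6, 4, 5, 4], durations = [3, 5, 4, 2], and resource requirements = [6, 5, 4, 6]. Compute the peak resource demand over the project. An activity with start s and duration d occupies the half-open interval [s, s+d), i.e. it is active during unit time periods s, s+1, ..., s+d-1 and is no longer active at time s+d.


Each activity i is active on [start_i, start_i + duration_i).
Compute total resource usage per time slot:
  t=0: active resources = [], total = 0
  t=1: active resources = [], total = 0
  t=2: active resources = [], total = 0
  t=3: active resources = [], total = 0
  t=4: active resources = [5, 6], total = 11
  t=5: active resources = [5, 4, 6], total = 15
  t=6: active resources = [6, 5, 4], total = 15
  t=7: active resources = [6, 5, 4], total = 15
  t=8: active resources = [6, 5, 4], total = 15
Peak resource demand = 15

15


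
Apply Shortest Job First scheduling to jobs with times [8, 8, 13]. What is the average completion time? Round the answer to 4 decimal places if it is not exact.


SJF order (ascending): [8, 8, 13]
Completion times:
  Job 1: burst=8, C=8
  Job 2: burst=8, C=16
  Job 3: burst=13, C=29
Average completion = 53/3 = 17.6667

17.6667


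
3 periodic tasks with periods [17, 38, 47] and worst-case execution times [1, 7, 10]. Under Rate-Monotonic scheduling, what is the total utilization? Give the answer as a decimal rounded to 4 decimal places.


Compute individual utilizations (exact fractions):
  Task 1: C/T = 1/17 (approx. 0.0588)
  Task 2: C/T = 7/38 (approx. 0.1842)
  Task 3: C/T = 10/47 (approx. 0.2128)
Total utilization U = 1/17 + 7/38 + 10/47 = 13839/30362
Rounded to 4 decimal places: U = 0.4558
RM (Liu & Layland) bound for 3 tasks = 0.779763; compare with U = 13839/30362 (approx. 0.455800)
U <= bound, so schedulable by RM sufficient condition.

0.4558


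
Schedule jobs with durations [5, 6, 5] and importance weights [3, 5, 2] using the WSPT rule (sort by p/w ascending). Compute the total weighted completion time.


Compute p/w ratios and sort ascending (WSPT): [(6, 5), (5, 3), (5, 2)]
Compute weighted completion times:
  Job (p=6,w=5): C=6, w*C=5*6=30
  Job (p=5,w=3): C=11, w*C=3*11=33
  Job (p=5,w=2): C=16, w*C=2*16=32
Total weighted completion time = 95

95


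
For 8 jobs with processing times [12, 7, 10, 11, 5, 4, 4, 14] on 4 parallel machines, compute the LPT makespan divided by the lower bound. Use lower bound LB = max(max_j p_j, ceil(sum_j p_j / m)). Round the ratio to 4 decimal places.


LPT order: [14, 12, 11, 10, 7, 5, 4, 4]
Machine loads after assignment: [18, 16, 16, 17]
LPT makespan = 18
Lower bound = max(max_job, ceil(total/4)) = max(14, 17) = 17
Ratio = 18 / 17 = 1.0588

1.0588


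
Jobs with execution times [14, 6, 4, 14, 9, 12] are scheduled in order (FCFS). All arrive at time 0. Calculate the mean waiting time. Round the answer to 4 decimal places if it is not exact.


FCFS order (as given): [14, 6, 4, 14, 9, 12]
Waiting times:
  Job 1: wait = 0
  Job 2: wait = 14
  Job 3: wait = 20
  Job 4: wait = 24
  Job 5: wait = 38
  Job 6: wait = 47
Sum of waiting times = 143
Average waiting time = 143/6 = 23.8333

23.8333


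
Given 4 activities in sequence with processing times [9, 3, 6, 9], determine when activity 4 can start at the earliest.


Activity 4 starts after activities 1 through 3 complete.
Predecessor durations: [9, 3, 6]
ES = 9 + 3 + 6 = 18

18


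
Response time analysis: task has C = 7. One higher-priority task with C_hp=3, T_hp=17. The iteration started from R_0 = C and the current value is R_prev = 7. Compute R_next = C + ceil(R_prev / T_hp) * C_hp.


R_next = C + ceil(R_prev / T_hp) * C_hp
ceil(7 / 17) = ceil(0.4118) = 1
Interference = 1 * 3 = 3
R_next = 7 + 3 = 10

10


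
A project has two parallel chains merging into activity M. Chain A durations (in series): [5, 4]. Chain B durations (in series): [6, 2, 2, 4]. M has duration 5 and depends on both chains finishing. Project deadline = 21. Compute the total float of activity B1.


Forward pass: ES(B1) = sum of predecessors on chain B = 0
EF = ES + duration = 0 + 6 = 6
Backward pass: LF(M) = deadline = 21; LS(M) = 21 - 5 = 16
LF(B1) = LS(M) - sum(successors on chain B) = 16 - 8 = 8
LS = LF - duration = 8 - 6 = 2
Total float = LS - ES = 2 - 0 = 2

2


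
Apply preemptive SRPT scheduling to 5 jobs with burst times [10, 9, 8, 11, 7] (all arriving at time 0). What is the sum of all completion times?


Since all jobs arrive at t=0, SRPT equals SPT ordering.
SPT order: [7, 8, 9, 10, 11]
Completion times:
  Job 1: p=7, C=7
  Job 2: p=8, C=15
  Job 3: p=9, C=24
  Job 4: p=10, C=34
  Job 5: p=11, C=45
Total completion time = 7 + 15 + 24 + 34 + 45 = 125

125


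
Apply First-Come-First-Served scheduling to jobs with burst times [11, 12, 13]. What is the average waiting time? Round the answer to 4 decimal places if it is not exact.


FCFS order (as given): [11, 12, 13]
Waiting times:
  Job 1: wait = 0
  Job 2: wait = 11
  Job 3: wait = 23
Sum of waiting times = 34
Average waiting time = 34/3 = 11.3333

11.3333


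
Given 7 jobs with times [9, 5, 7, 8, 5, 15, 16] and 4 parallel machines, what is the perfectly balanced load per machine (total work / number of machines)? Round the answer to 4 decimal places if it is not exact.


Total processing time = 9 + 5 + 7 + 8 + 5 + 15 + 16 = 65
Number of machines = 4
Ideal balanced load = 65 / 4 = 16.25

16.25


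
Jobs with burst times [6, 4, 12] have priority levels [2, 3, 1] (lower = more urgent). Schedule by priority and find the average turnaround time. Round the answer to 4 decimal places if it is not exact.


Sort by priority (ascending = highest first):
Order: [(1, 12), (2, 6), (3, 4)]
Completion times:
  Priority 1, burst=12, C=12
  Priority 2, burst=6, C=18
  Priority 3, burst=4, C=22
Average turnaround = 52/3 = 17.3333

17.3333


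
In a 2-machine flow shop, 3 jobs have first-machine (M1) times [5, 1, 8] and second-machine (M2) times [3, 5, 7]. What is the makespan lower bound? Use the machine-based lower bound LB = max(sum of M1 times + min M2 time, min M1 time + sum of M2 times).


LB1 = sum(M1 times) + min(M2 times) = 14 + 3 = 17
LB2 = min(M1 times) + sum(M2 times) = 1 + 15 = 16
Lower bound = max(LB1, LB2) = max(17, 16) = 17

17


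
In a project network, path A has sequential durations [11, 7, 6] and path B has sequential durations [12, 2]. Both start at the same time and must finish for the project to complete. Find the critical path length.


Path A total = 11 + 7 + 6 = 24
Path B total = 12 + 2 = 14
Critical path = longest path = max(24, 14) = 24

24


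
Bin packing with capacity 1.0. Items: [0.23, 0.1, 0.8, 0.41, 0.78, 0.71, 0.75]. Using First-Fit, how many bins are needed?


Place items sequentially using First-Fit:
  Item 0.23 -> new Bin 1
  Item 0.1 -> Bin 1 (now 0.33)
  Item 0.8 -> new Bin 2
  Item 0.41 -> Bin 1 (now 0.74)
  Item 0.78 -> new Bin 3
  Item 0.71 -> new Bin 4
  Item 0.75 -> new Bin 5
Total bins used = 5

5


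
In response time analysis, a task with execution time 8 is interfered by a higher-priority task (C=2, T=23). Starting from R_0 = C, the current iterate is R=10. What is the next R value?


R_next = C + ceil(R_prev / T_hp) * C_hp
ceil(10 / 23) = ceil(0.4348) = 1
Interference = 1 * 2 = 2
R_next = 8 + 2 = 10
R_next = R_prev, so the iteration has converged (response time = 10).

10


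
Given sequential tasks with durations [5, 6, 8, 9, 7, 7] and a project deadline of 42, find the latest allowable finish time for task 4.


LF(activity 4) = deadline - sum of successor durations
Successors: activities 5 through 6 with durations [7, 7]
Sum of successor durations = 14
LF = 42 - 14 = 28

28


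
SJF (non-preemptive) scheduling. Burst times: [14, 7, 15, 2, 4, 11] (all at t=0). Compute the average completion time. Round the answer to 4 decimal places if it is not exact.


SJF order (ascending): [2, 4, 7, 11, 14, 15]
Completion times:
  Job 1: burst=2, C=2
  Job 2: burst=4, C=6
  Job 3: burst=7, C=13
  Job 4: burst=11, C=24
  Job 5: burst=14, C=38
  Job 6: burst=15, C=53
Average completion = 136/6 = 22.6667

22.6667


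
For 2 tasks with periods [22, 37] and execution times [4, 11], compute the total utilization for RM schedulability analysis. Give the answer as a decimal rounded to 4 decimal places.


Compute individual utilizations (exact fractions):
  Task 1: C/T = 4/22 = 2/11 (approx. 0.1818)
  Task 2: C/T = 11/37 (approx. 0.2973)
Total utilization U = 2/11 + 11/37 = 195/407
Rounded to 4 decimal places: U = 0.4791
RM (Liu & Layland) bound for 2 tasks = 0.828427; compare with U = 195/407 (approx. 0.479115)
U <= bound, so schedulable by RM sufficient condition.

0.4791


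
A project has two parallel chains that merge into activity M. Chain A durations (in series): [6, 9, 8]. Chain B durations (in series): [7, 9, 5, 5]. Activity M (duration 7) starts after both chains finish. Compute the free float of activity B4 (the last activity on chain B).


ES(B4) = sum of predecessors on chain B = 21
EF(B4) = ES + duration = 21 + 5 = 26
Successor of B4 is M. ES(M) = max(sum(A), sum(B)) = max(23, 26) = 26
Free float = ES(successor) - EF(current) = 26 - 26 = 0

0


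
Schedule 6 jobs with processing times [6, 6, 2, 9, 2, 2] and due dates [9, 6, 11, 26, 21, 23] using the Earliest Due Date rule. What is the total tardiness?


Sort by due date (EDD order): [(6, 6), (6, 9), (2, 11), (2, 21), (2, 23), (9, 26)]
Compute completion times and tardiness:
  Job 1: p=6, d=6, C=6, tardiness=max(0,6-6)=0
  Job 2: p=6, d=9, C=12, tardiness=max(0,12-9)=3
  Job 3: p=2, d=11, C=14, tardiness=max(0,14-11)=3
  Job 4: p=2, d=21, C=16, tardiness=max(0,16-21)=0
  Job 5: p=2, d=23, C=18, tardiness=max(0,18-23)=0
  Job 6: p=9, d=26, C=27, tardiness=max(0,27-26)=1
Total tardiness = 7

7


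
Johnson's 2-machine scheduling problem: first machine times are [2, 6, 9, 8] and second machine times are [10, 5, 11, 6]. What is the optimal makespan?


Apply Johnson's rule:
  Group 1 (a <= b): [(1, 2, 10), (3, 9, 11)]
  Group 2 (a > b): [(4, 8, 6), (2, 6, 5)]
Optimal job order: [1, 3, 4, 2]
Schedule:
  Job 1: M1 done at 2, M2 done at 12
  Job 3: M1 done at 11, M2 done at 23
  Job 4: M1 done at 19, M2 done at 29
  Job 2: M1 done at 25, M2 done at 34
Makespan = 34

34


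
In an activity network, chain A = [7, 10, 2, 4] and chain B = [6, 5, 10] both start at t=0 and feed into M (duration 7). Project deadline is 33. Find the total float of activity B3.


Forward pass: ES(B3) = sum of predecessors on chain B = 11
EF = ES + duration = 11 + 10 = 21
Backward pass: LF(M) = deadline = 33; LS(M) = 33 - 7 = 26
LF(B3) = LS(M) - sum(successors on chain B) = 26 - 0 = 26
LS = LF - duration = 26 - 10 = 16
Total float = LS - ES = 16 - 11 = 5

5


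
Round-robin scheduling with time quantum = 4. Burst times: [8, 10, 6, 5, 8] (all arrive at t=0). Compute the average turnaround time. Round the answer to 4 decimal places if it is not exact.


Time quantum = 4
Execution trace:
  J1 runs 4 units, time = 4
  J2 runs 4 units, time = 8
  J3 runs 4 units, time = 12
  J4 runs 4 units, time = 16
  J5 runs 4 units, time = 20
  J1 runs 4 units, time = 24
  J2 runs 4 units, time = 28
  J3 runs 2 units, time = 30
  J4 runs 1 units, time = 31
  J5 runs 4 units, time = 35
  J2 runs 2 units, time = 37
Finish times: [24, 37, 30, 31, 35]
Average turnaround = 157/5 = 31.4

31.4


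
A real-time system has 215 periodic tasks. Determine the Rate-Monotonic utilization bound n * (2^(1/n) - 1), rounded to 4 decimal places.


Compute 2^(1/215) = 1.0032291429
Subtract 1: 1.0032291429 - 1 = 0.0032291429
Multiply by n: 215 * 0.0032291429 = 0.6942657235
Round to 4 dp: 0.6943

0.6943


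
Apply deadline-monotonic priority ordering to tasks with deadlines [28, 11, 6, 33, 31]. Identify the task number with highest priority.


Sort tasks by relative deadline (ascending):
  Task 3: deadline = 6
  Task 2: deadline = 11
  Task 1: deadline = 28
  Task 5: deadline = 31
  Task 4: deadline = 33
Priority order (highest first): [3, 2, 1, 5, 4]
Highest priority task = 3

3


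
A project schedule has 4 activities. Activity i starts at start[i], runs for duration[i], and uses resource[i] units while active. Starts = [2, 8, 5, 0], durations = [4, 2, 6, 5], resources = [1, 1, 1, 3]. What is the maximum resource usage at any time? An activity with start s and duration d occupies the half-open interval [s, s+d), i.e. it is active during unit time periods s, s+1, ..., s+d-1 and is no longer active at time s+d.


Each activity i is active on [start_i, start_i + duration_i).
Compute total resource usage per time slot:
  t=0: active resources = [3], total = 3
  t=1: active resources = [3], total = 3
  t=2: active resources = [1, 3], total = 4
  t=3: active resources = [1, 3], total = 4
  t=4: active resources = [1, 3], total = 4
  t=5: active resources = [1, 1], total = 2
  t=6: active resources = [1], total = 1
  t=7: active resources = [1], total = 1
  t=8: active resources = [1, 1], total = 2
  t=9: active resources = [1, 1], total = 2
  t=10: active resources = [1], total = 1
Peak resource demand = 4

4


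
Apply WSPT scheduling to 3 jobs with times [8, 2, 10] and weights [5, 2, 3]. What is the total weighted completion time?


Compute p/w ratios and sort ascending (WSPT): [(2, 2), (8, 5), (10, 3)]
Compute weighted completion times:
  Job (p=2,w=2): C=2, w*C=2*2=4
  Job (p=8,w=5): C=10, w*C=5*10=50
  Job (p=10,w=3): C=20, w*C=3*20=60
Total weighted completion time = 114

114


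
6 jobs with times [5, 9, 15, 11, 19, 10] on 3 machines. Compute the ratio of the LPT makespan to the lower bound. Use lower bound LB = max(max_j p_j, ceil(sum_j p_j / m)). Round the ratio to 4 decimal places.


LPT order: [19, 15, 11, 10, 9, 5]
Machine loads after assignment: [24, 24, 21]
LPT makespan = 24
Lower bound = max(max_job, ceil(total/3)) = max(19, 23) = 23
Ratio = 24 / 23 = 1.0435

1.0435


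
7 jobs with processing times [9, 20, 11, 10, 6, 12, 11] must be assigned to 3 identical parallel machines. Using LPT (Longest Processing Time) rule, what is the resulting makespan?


Sort jobs in decreasing order (LPT): [20, 12, 11, 11, 10, 9, 6]
Assign each job to the least loaded machine:
  Machine 1: jobs [20, 9], load = 29
  Machine 2: jobs [12, 10, 6], load = 28
  Machine 3: jobs [11, 11], load = 22
Makespan = max load = 29

29


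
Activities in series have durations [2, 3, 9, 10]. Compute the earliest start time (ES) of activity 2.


Activity 2 starts after activities 1 through 1 complete.
Predecessor durations: [2]
ES = 2 = 2

2


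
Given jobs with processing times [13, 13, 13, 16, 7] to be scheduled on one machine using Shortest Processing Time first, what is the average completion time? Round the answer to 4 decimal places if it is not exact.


Sort jobs by processing time (SPT order): [7, 13, 13, 13, 16]
Compute completion times sequentially:
  Job 1: processing = 7, completes at 7
  Job 2: processing = 13, completes at 20
  Job 3: processing = 13, completes at 33
  Job 4: processing = 13, completes at 46
  Job 5: processing = 16, completes at 62
Sum of completion times = 168
Average completion time = 168/5 = 33.6

33.6


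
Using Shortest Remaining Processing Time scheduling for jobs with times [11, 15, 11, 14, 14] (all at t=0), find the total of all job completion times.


Since all jobs arrive at t=0, SRPT equals SPT ordering.
SPT order: [11, 11, 14, 14, 15]
Completion times:
  Job 1: p=11, C=11
  Job 2: p=11, C=22
  Job 3: p=14, C=36
  Job 4: p=14, C=50
  Job 5: p=15, C=65
Total completion time = 11 + 22 + 36 + 50 + 65 = 184

184


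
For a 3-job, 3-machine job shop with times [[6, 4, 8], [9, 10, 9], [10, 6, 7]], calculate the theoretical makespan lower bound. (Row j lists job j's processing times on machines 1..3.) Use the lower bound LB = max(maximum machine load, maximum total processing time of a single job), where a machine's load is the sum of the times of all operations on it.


Machine loads:
  Machine 1: 6 + 9 + 10 = 25
  Machine 2: 4 + 10 + 6 = 20
  Machine 3: 8 + 9 + 7 = 24
Max machine load = 25
Job totals:
  Job 1: 18
  Job 2: 28
  Job 3: 23
Max job total = 28
Lower bound = max(25, 28) = 28

28


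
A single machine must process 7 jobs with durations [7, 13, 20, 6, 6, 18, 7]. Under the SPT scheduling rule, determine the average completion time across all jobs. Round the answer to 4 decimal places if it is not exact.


Sort jobs by processing time (SPT order): [6, 6, 7, 7, 13, 18, 20]
Compute completion times sequentially:
  Job 1: processing = 6, completes at 6
  Job 2: processing = 6, completes at 12
  Job 3: processing = 7, completes at 19
  Job 4: processing = 7, completes at 26
  Job 5: processing = 13, completes at 39
  Job 6: processing = 18, completes at 57
  Job 7: processing = 20, completes at 77
Sum of completion times = 236
Average completion time = 236/7 = 33.7143

33.7143
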